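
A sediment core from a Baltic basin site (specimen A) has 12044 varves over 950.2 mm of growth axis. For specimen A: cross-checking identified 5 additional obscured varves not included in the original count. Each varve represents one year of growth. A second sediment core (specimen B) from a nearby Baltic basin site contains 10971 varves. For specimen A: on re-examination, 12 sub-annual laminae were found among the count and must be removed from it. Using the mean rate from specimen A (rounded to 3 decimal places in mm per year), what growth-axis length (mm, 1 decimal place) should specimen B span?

Specimen A: true varve count = 12044 − 12 + 5 = 12037.
A: Extension rate ≈ 950.2 / 12037 = 0.079 mm/year.
Length of B = 0.079 × 10971 = 866.7 mm.

866.7 mm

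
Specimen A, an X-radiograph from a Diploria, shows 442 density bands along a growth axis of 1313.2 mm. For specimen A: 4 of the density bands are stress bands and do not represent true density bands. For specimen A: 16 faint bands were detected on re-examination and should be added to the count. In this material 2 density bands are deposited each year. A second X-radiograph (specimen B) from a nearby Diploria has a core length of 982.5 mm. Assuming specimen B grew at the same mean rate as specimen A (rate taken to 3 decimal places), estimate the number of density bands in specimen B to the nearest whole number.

Specimen A: correcting the raw count gives 442 − 4 + 16 = 454 true density bands.
Specimen A: dividing by 2 density bands per year: 454 / 2 = 227 years.
A: 1313.2 mm over 227 years gives 1313.2 / 227 ≈ 5.785 mm per year.
Specimen B: 982.5 mm / 5.785 mm per year = 169.84 years; at 2 density bands per year that is 169.84 × 2 ≈ 340 density bands.

340 density bands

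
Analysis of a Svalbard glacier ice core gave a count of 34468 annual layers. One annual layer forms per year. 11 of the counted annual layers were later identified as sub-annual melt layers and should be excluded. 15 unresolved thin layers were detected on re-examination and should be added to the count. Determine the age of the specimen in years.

34472 years

Correcting the raw count gives 34468 − 11 + 15 = 34472 true annual layers.
With a one-to-one annual layer periodicity this is 34472 years.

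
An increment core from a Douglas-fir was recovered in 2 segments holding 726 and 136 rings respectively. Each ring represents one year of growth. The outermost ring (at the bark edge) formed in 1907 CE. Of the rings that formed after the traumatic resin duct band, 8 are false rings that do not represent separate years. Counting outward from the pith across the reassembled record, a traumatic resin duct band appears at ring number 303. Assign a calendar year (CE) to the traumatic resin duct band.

Total rings = 726 + 136 = 862.
Between ring 303 and the bark edge there are 862 − 303 = 559 rings.
Removing the 8 false rings leaves 559 − 8 = 551 true rings beyond the traumatic resin duct band.
1907 − 551 = 1356 CE.

1356 CE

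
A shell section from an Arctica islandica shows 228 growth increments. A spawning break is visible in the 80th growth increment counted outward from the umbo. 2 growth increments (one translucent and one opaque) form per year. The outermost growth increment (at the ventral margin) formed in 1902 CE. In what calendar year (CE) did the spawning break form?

1828 CE

228 − 80 = 148 growth increments lie beyond the spawning break toward the ventral margin.
Dividing by 2 growth increments per year: 148 / 2 = 74 years.
Counting back 74 years from 1902 CE places the spawning break in 1902 − 74 = 1828 CE.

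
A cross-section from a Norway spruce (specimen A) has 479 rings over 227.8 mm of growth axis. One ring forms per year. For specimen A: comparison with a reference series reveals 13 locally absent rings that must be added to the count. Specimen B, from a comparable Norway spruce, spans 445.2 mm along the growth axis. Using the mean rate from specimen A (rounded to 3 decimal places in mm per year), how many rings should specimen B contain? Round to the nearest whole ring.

962 rings

Specimen A: adjusted count: 479 + 13 = 492 rings.
A: 227.8 mm over 492 years gives 227.8 / 492 ≈ 0.463 mm per year.
B spans 445.2 / 0.463 = 961.56 years ≈ 962 rings.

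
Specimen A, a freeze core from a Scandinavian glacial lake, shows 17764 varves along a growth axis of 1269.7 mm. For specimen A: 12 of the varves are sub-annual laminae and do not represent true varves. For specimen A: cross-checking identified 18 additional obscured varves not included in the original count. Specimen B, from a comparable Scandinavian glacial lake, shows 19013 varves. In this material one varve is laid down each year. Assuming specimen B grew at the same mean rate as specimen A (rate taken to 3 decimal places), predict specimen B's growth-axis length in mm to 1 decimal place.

1349.9 mm

Specimen A: correcting the raw count gives 17764 − 12 + 18 = 17770 true varves.
A: Mean rate = 1269.7 mm / 17770 years ≈ 0.071 mm/yr.
For B, 0.071 mm/year × 19013 years = 1349.9 mm.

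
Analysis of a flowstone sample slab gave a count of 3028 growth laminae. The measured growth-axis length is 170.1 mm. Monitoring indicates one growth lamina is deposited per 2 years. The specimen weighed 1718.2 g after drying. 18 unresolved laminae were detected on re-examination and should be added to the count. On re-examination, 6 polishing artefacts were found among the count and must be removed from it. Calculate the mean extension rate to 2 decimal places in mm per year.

0.03 mm per year

Correcting the raw count gives 3028 − 6 + 18 = 3040 true growth laminae.
3040 growth laminae at 2 years each span 3040 × 2 = 6080 years.
Mean rate = 170.1 mm / 6080 years ≈ 0.03 mm per year.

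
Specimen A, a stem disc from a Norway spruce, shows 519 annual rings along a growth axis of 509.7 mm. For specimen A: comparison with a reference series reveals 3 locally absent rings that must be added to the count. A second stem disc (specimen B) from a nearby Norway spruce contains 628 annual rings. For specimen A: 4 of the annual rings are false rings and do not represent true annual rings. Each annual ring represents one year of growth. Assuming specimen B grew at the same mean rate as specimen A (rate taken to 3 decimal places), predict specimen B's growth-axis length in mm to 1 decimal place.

618.0 mm

Specimen A: correcting the raw count gives 519 − 4 + 3 = 518 true annual rings.
A: Mean rate = 509.7 mm / 518 years ≈ 0.984 mm/year.
Length of B = 0.984 × 628 = 618.0 mm.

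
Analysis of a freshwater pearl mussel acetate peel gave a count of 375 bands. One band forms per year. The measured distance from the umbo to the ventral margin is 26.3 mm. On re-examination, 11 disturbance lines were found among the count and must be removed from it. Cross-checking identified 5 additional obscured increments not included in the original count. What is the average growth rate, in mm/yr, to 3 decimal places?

Adjusted count: 375 − 11 + 5 = 369 bands.
Mean rate = 26.3 mm / 369 years ≈ 0.071 mm/yr.

0.071 mm/yr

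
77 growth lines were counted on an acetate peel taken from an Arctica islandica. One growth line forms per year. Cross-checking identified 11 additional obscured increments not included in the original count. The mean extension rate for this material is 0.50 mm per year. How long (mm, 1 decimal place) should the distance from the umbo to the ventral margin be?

Correcting the raw count gives 77 + 11 = 88 true growth lines.
Predicted length = 0.50 mm/year × 88 years = 44.0 mm.

44.0 mm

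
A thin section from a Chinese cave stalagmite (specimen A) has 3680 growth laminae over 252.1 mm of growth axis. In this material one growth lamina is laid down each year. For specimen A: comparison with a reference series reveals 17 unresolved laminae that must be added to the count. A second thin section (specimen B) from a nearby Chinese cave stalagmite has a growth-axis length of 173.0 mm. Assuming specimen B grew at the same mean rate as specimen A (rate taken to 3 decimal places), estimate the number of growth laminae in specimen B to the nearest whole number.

Specimen A: adjusted count: 3680 + 17 = 3697 growth laminae.
A: Extension rate ≈ 252.1 / 3697 = 0.068 mm/yr.
For B, 173.0 / 0.068 = 2544.12 years ≈ 2544 growth laminae.

2544 growth laminae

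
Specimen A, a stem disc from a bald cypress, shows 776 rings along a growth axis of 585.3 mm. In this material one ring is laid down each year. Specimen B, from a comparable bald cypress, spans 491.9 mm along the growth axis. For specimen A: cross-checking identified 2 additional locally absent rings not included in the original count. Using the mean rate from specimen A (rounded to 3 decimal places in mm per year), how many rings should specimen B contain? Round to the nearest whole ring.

Specimen A: adjusted count: 776 + 2 = 778 rings.
A: 585.3 mm over 778 years gives 585.3 / 778 ≈ 0.752 mm/year.
Specimen B: 491.9 mm / 0.752 mm per year = 654.12 years ≈ 654 rings.

654 rings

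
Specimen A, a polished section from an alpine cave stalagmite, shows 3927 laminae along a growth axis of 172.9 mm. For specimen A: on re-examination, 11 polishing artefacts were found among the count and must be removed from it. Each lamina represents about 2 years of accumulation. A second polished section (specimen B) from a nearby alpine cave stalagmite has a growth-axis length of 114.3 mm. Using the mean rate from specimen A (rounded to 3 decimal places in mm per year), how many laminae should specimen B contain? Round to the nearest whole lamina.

Specimen A: after corrections the count is 3927 − 11 = 3916 laminae.
Specimen A: 3916 laminae at 2 years each span 3916 × 2 = 7832 years.
A: 172.9 mm over 7832 years gives 172.9 / 7832 ≈ 0.022 mm/yr.
Specimen B: 114.3 mm / 0.022 mm per year = 5195.45 years; at 2 years per lamina that is 5195.45 / 2 ≈ 2598 laminae.

2598 laminae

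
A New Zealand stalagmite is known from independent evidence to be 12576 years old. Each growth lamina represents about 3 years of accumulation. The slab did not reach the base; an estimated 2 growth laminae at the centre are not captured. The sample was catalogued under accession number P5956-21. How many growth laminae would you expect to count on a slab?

One growth lamina every 3 years means 12576 / 3 = 4192 growth laminae.
Less the 2 uncaptured growth laminae: 4192 − 2 = 4190.

4190 growth laminae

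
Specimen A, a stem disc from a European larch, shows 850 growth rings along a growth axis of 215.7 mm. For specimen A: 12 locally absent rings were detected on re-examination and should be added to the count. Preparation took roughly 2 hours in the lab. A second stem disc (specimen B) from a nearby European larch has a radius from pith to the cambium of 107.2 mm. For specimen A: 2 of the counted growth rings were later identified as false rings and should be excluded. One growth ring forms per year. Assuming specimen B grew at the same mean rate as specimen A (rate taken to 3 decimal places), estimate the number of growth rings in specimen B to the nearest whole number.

Specimen A: correcting the raw count gives 850 − 2 + 12 = 860 true growth rings.
A: 215.7 mm over 860 years gives 215.7 / 860 ≈ 0.251 mm/year.
B spans 107.2 / 0.251 = 427.09 years ≈ 427 growth rings.

427 growth rings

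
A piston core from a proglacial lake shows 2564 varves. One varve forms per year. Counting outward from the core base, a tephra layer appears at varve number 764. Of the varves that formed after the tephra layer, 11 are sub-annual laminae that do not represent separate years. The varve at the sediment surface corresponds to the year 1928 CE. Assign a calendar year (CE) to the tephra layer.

139 CE

Between varve 764 and the sediment surface there are 2564 − 764 = 1800 varves.
1800 − 11 false = 1789 true varves after the tephra layer.
Counting back 1789 years from 1928 CE places the tephra layer in 1928 − 1789 = 139 CE.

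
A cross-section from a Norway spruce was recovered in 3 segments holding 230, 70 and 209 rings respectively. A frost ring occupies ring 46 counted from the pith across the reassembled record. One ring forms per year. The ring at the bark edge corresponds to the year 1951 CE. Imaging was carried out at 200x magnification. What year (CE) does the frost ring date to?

1488 CE

Total rings = 230 + 70 + 209 = 509.
Between ring 46 and the bark edge there are 509 − 46 = 463 rings.
1951 − 463 = 1488 CE.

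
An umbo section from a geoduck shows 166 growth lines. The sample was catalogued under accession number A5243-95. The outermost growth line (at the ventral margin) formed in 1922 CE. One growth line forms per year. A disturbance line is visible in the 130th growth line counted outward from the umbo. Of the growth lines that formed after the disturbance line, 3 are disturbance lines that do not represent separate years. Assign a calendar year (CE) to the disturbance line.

166 − 130 = 36 growth lines lie beyond the disturbance line toward the ventral margin.
Excluding 3 false growth lines: 36 − 3 = 33.
The growth line at the ventral margin is 1922 CE, so the disturbance line dates to 1922 − 33 = 1889 CE.

1889 CE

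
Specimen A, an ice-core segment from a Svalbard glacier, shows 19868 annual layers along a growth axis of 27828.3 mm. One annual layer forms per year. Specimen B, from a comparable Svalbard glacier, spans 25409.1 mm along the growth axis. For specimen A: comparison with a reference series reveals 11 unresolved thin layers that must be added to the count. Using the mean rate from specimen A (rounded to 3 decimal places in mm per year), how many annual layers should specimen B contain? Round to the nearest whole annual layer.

Specimen A: true annual layer count = 19868 + 11 = 19879.
A: Extension rate ≈ 27828.3 / 19879 = 1.400 mm per year.
For B, 25409.1 / 1.400 = 18149.36 years ≈ 18149 annual layers.

18149 annual layers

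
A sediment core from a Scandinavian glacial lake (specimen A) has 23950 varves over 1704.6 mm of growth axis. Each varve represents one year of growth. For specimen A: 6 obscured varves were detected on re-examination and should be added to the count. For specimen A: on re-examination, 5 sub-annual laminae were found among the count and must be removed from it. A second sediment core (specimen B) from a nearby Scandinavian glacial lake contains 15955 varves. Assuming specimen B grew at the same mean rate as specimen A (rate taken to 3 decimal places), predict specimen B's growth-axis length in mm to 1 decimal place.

Specimen A: correcting the raw count gives 23950 − 5 + 6 = 23951 true varves.
A: Mean rate = 1704.6 mm / 23951 years ≈ 0.071 mm/year.
Length of B = 0.071 × 15955 = 1132.8 mm.

1132.8 mm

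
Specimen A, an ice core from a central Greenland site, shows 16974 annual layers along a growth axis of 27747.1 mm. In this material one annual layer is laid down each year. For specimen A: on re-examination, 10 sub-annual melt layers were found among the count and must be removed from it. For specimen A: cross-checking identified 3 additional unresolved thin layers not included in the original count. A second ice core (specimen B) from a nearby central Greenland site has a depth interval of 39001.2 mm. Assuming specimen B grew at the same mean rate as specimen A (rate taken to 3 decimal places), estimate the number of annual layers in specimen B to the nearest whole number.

Specimen A: true annual layer count = 16974 − 10 + 3 = 16967.
A: Extension rate ≈ 27747.1 / 16967 = 1.635 mm/yr.
Specimen B: 39001.2 mm / 1.635 mm per year = 23853.94 years ≈ 23854 annual layers.

23854 annual layers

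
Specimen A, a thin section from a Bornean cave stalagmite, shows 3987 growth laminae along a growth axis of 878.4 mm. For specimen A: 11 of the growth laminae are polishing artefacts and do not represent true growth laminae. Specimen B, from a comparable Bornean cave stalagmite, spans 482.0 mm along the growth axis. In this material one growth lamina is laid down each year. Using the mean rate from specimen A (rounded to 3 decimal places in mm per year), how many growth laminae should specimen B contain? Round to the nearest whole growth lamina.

Specimen A: correcting the raw count gives 3987 − 11 = 3976 true growth laminae.
A: Extension rate ≈ 878.4 / 3976 = 0.221 mm per year.
B spans 482.0 / 0.221 = 2181.00 years ≈ 2181 growth laminae.

2181 growth laminae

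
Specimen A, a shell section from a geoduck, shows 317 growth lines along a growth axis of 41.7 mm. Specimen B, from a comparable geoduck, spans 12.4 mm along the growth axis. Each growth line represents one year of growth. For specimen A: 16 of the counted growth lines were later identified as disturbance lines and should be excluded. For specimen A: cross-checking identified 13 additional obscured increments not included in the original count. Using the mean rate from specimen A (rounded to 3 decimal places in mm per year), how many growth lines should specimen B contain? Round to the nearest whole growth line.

93 growth lines

Specimen A: correcting the raw count gives 317 − 16 + 13 = 314 true growth lines.
A: Extension rate ≈ 41.7 / 314 = 0.133 mm per year.
B spans 12.4 / 0.133 = 93.23 years ≈ 93 growth lines.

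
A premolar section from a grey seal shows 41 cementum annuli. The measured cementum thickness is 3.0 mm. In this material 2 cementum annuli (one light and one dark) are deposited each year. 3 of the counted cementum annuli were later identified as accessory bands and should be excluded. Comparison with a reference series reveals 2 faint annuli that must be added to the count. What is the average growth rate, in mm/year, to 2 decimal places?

True cementum annulus count = 41 − 3 + 2 = 40.
Dividing by 2 cementum annuli per year: 40 / 2 = 20 years.
Mean rate = 3.0 mm / 20 years ≈ 0.15 mm/year.

0.15 mm/year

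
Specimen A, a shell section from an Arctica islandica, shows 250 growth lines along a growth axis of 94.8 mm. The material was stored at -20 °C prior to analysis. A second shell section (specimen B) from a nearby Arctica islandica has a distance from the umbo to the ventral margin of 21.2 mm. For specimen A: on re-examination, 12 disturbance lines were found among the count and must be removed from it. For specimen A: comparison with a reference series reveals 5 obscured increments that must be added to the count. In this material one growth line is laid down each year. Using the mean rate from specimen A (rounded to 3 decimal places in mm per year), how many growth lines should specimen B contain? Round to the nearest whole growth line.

54 growth lines

Specimen A: adjusted count: 250 − 12 + 5 = 243 growth lines.
A: Extension rate ≈ 94.8 / 243 = 0.390 mm/yr.
For B, 21.2 / 0.390 = 54.36 years ≈ 54 growth lines.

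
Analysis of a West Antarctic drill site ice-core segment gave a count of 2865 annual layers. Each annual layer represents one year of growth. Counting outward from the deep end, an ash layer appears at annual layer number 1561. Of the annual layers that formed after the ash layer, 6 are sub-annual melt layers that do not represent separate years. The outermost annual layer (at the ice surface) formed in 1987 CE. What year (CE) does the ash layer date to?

Between annual layer 1561 and the ice surface there are 2865 − 1561 = 1304 annual layers.
1304 − 6 false = 1298 true annual layers after the ash layer.
The annual layer at the ice surface is 1987 CE, so the ash layer dates to 1987 − 1298 = 689 CE.

689 CE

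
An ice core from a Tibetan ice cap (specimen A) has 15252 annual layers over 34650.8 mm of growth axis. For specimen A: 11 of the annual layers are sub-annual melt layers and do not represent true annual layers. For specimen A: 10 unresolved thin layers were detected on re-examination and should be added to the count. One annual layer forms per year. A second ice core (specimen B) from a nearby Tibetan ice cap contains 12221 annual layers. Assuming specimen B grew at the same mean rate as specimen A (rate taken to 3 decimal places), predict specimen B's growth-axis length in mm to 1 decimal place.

Specimen A: correcting the raw count gives 15252 − 11 + 10 = 15251 true annual layers.
A: Extension rate ≈ 34650.8 / 15251 = 2.272 mm per year.
Length of B = 2.272 × 12221 = 27766.1 mm.

27766.1 mm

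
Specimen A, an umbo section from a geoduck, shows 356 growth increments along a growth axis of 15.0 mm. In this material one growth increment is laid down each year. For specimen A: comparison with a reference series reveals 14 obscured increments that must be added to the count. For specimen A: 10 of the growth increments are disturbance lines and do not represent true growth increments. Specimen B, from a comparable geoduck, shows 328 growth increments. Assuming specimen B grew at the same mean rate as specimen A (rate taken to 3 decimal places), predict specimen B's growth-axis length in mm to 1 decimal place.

13.8 mm

Specimen A: after corrections the count is 356 − 10 + 14 = 360 growth increments.
A: Extension rate ≈ 15.0 / 360 = 0.042 mm/year.
For B, 0.042 mm/year × 328 years = 13.8 mm.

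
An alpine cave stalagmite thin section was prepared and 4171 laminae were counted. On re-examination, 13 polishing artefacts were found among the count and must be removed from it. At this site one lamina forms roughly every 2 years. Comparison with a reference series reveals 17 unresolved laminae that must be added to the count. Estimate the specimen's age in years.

8350 yr

True lamina count = 4171 − 13 + 17 = 4175.
4175 laminae at 2 years each span 4175 × 2 = 8350 years.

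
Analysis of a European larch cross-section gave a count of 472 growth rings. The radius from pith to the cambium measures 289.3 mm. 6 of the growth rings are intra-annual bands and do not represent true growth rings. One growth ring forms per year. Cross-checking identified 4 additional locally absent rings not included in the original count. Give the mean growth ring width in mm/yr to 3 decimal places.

After corrections the count is 472 − 6 + 4 = 470 growth rings.
289.3 mm over 470 years gives 289.3 / 470 ≈ 0.616 mm/yr.

0.616 mm/yr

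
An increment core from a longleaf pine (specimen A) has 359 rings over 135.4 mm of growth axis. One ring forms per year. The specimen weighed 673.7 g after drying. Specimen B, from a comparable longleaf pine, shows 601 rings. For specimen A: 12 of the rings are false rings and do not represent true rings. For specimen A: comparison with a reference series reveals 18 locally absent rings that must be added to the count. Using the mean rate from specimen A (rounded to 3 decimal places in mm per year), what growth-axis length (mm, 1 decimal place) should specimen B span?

Specimen A: true ring count = 359 − 12 + 18 = 365.
A: Mean rate = 135.4 mm / 365 years ≈ 0.371 mm per year.
Length of B = 0.371 × 601 = 223.0 mm.

223.0 mm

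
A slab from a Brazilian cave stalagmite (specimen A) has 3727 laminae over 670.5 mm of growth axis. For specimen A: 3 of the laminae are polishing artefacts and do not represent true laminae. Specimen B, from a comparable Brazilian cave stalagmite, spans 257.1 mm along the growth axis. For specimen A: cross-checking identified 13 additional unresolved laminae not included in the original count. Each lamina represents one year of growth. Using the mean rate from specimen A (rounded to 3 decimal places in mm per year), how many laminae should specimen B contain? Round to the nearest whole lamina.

Specimen A: after corrections the count is 3727 − 3 + 13 = 3737 laminae.
A: Mean rate = 670.5 mm / 3737 years ≈ 0.179 mm/yr.
Specimen B: 257.1 mm / 0.179 mm per year = 1436.31 years ≈ 1436 laminae.

1436 laminae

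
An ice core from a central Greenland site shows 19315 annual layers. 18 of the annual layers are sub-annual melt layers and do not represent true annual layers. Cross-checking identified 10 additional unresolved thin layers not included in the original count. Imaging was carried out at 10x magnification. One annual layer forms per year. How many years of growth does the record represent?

After corrections the count is 19315 − 18 + 10 = 19307 annual layers.
With a one-to-one annual layer periodicity this is 19307 years.

19307 yr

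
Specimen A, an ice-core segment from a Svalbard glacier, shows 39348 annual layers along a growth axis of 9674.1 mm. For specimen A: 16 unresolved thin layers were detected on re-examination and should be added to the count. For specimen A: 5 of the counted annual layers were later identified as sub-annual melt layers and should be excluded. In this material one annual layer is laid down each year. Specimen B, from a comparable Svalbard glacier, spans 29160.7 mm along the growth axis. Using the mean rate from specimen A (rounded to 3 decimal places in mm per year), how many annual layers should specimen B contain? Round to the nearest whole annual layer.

118539 annual layers

Specimen A: correcting the raw count gives 39348 − 5 + 16 = 39359 true annual layers.
A: Extension rate ≈ 9674.1 / 39359 = 0.246 mm per year.
For B, 29160.7 / 0.246 = 118539.43 years ≈ 118539 annual layers.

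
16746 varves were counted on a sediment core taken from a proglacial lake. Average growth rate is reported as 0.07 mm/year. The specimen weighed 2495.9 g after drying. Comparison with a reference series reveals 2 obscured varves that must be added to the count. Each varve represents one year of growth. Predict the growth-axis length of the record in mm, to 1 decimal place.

After corrections the count is 16746 + 2 = 16748 varves.
16748 years at 0.07 mm/year gives 0.07 × 16748 = 1172.4 mm.

1172.4 mm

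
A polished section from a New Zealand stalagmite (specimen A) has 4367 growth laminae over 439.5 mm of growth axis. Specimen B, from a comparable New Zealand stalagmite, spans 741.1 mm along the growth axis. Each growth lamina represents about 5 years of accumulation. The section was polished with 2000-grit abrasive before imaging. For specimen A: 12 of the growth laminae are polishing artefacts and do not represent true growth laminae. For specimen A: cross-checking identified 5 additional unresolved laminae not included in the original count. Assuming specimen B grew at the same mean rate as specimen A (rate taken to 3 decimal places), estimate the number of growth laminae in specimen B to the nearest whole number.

Specimen A: adjusted count: 4367 − 12 + 5 = 4360 growth laminae.
Specimen A: multiplying by 5 years per growth lamina: 4360 × 5 = 21800 years.
A: Extension rate ≈ 439.5 / 21800 = 0.020 mm per year.
B spans 741.1 / 0.020 = 37055.00 years; at 5 years per growth lamina that is 37055.00 / 5 ≈ 7411 growth laminae.

7411 growth laminae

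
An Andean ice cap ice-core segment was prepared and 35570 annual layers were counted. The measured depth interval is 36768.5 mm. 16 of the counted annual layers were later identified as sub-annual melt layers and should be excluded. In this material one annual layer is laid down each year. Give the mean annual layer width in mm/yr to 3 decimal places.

Adjusted count: 35570 − 16 = 35554 annual layers.
Extension rate ≈ 36768.5 / 35554 = 1.034 mm/yr.

1.034 mm/yr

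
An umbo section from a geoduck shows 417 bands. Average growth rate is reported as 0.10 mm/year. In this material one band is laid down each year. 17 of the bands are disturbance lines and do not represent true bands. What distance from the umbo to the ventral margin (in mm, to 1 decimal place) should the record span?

After corrections the count is 417 − 17 = 400 bands.
400 years at 0.10 mm/year gives 0.10 × 400 = 40.0 mm.

40.0 mm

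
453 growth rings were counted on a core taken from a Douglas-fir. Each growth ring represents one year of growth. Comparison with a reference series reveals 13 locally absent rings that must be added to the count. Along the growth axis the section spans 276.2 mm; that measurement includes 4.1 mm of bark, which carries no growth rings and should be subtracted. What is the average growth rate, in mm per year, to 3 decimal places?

After corrections the count is 453 + 13 = 466 growth rings.
Net length = 276.2 − 4.1 = 272.1 mm.
Mean rate = 272.1 mm / 466 years ≈ 0.584 mm per year.

0.584 mm per year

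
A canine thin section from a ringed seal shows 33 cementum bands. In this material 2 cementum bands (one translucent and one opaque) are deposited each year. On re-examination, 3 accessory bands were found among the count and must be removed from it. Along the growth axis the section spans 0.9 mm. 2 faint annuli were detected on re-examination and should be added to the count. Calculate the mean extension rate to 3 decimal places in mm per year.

After corrections the count is 33 − 3 + 2 = 32 cementum bands.
32 cementum bands at 2 per year is 32 / 2 = 16 years.
Extension rate ≈ 0.9 / 16 = 0.056 mm per year.

0.056 mm per year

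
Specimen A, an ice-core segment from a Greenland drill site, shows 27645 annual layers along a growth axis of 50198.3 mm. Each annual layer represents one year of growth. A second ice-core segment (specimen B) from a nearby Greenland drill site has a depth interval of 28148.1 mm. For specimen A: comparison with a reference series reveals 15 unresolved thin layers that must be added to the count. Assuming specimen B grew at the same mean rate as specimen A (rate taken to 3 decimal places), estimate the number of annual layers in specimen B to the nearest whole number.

Specimen A: correcting the raw count gives 27645 + 15 = 27660 true annual layers.
A: Mean rate = 50198.3 mm / 27660 years ≈ 1.815 mm per year.
For B, 28148.1 / 1.815 = 15508.60 years ≈ 15509 annual layers.

15509 annual layers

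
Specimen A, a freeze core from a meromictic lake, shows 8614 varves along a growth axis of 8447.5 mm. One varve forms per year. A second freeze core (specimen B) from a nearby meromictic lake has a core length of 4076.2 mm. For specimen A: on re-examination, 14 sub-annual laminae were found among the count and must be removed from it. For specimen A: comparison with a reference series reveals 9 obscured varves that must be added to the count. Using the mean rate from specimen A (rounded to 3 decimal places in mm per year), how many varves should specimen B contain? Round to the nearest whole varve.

4155 varves

Specimen A: after corrections the count is 8614 − 14 + 9 = 8609 varves.
A: Mean rate = 8447.5 mm / 8609 years ≈ 0.981 mm per year.
For B, 4076.2 / 0.981 = 4155.15 years ≈ 4155 varves.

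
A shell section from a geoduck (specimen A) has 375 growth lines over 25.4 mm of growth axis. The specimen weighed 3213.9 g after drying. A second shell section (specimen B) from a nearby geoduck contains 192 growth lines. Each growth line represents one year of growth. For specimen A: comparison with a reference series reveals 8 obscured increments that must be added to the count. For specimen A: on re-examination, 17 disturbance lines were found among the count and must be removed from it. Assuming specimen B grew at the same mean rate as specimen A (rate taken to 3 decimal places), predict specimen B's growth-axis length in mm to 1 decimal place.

Specimen A: correcting the raw count gives 375 − 17 + 8 = 366 true growth lines.
A: 25.4 mm over 366 years gives 25.4 / 366 ≈ 0.069 mm/yr.
B's length ≈ 0.069 × 192 = 13.2 mm.

13.2 mm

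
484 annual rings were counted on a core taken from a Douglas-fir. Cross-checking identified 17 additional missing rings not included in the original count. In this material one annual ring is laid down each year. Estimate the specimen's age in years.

501 years

Adjusted count: 484 + 17 = 501 annual rings.
With a one-to-one annual ring periodicity this is 501 years.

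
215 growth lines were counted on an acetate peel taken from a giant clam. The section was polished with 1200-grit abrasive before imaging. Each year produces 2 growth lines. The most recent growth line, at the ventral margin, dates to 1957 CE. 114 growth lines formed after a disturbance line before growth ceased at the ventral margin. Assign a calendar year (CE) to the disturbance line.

114 growth lines post-date the disturbance line.
With 2 growth lines per year, 114 / 2 = 57 years.
1957 − 57 = 1900 CE.

1900 CE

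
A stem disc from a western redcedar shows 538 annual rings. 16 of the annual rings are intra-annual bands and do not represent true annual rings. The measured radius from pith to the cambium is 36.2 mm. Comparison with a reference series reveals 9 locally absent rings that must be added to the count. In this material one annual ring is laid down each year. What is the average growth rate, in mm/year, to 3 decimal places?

After corrections the count is 538 − 16 + 9 = 531 annual rings.
Mean rate = 36.2 mm / 531 years ≈ 0.068 mm/year.

0.068 mm/year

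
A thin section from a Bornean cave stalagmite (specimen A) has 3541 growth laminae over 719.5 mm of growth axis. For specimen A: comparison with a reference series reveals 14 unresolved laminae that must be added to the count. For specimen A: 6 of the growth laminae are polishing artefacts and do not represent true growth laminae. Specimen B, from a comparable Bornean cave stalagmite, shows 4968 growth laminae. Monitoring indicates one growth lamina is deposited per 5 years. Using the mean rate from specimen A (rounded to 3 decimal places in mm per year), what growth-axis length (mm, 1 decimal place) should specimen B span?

Specimen A: adjusted count: 3541 − 6 + 14 = 3549 growth laminae.
Specimen A: at 5 years per growth lamina, 3549 × 5 = 17745 years.
A: Extension rate ≈ 719.5 / 17745 = 0.041 mm/year.
Specimen B: at 5 years per growth lamina, 4968 × 5 = 24840 years. Length of B = 0.041 × 24840 = 1018.4 mm.

1018.4 mm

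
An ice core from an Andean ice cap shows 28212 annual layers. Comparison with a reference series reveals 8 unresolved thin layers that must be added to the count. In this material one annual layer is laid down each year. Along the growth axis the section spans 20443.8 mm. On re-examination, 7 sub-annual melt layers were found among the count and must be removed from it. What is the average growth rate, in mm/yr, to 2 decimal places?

True annual layer count = 28212 − 7 + 8 = 28213.
Mean rate = 20443.8 mm / 28213 years ≈ 0.72 mm/yr.

0.72 mm/yr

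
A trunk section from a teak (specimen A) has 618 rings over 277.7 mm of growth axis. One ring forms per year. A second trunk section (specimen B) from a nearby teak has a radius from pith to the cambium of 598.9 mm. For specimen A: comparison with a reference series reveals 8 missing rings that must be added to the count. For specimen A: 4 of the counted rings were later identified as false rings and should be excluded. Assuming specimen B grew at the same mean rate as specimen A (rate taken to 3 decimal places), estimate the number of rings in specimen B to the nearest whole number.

Specimen A: after corrections the count is 618 − 4 + 8 = 622 rings.
A: Extension rate ≈ 277.7 / 622 = 0.446 mm/year.
For B, 598.9 / 0.446 = 1342.83 years ≈ 1343 rings.

1343 rings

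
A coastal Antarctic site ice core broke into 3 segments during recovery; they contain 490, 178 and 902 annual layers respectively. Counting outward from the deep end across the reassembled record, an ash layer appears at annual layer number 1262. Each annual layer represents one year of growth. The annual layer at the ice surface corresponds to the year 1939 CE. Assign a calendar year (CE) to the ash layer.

1631 CE

Total annual layers = 490 + 178 + 902 = 1570.
1570 − 1262 = 308 annual layers lie beyond the ash layer toward the ice surface.
1939 − 308 = 1631 CE.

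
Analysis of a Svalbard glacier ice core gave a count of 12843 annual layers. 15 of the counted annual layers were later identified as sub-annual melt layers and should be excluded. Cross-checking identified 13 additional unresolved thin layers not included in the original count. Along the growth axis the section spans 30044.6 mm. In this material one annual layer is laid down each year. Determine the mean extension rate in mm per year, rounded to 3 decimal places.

2.340 mm per year

True annual layer count = 12843 − 15 + 13 = 12841.
Mean rate = 30044.6 mm / 12841 years ≈ 2.340 mm per year.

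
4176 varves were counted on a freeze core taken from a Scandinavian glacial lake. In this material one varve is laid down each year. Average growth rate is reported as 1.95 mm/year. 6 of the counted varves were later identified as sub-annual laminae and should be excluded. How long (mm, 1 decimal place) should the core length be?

True varve count = 4176 − 6 = 4170.
4170 years at 1.95 mm/year gives 1.95 × 4170 = 8131.5 mm.

8131.5 mm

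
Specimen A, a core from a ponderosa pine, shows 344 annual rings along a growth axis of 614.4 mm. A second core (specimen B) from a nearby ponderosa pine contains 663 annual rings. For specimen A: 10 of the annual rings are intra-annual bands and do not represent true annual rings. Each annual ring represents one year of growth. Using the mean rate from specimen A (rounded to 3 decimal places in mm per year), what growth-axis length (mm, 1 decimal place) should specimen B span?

Specimen A: correcting the raw count gives 344 − 10 = 334 true annual rings.
A: 614.4 mm over 334 years gives 614.4 / 334 ≈ 1.840 mm/year.
For B, 1.840 mm/year × 663 years = 1219.9 mm.

1219.9 mm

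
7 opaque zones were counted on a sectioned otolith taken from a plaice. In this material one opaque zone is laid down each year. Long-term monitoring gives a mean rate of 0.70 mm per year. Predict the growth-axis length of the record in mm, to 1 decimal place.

The record spans 7 years at 0.70 mm per year.
Length ≈ 0.70 × 7 = 4.9 mm.

4.9 mm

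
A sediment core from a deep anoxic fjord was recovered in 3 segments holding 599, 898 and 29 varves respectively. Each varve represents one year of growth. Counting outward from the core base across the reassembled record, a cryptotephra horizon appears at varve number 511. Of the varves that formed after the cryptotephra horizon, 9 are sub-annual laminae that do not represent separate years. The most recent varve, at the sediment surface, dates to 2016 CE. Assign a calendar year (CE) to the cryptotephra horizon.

1010 CE

Total varves = 599 + 898 + 29 = 1526.
Between varve 511 and the sediment surface there are 1526 − 511 = 1015 varves.
Excluding 9 false varves: 1015 − 9 = 1006.
2016 − 1006 = 1010 CE.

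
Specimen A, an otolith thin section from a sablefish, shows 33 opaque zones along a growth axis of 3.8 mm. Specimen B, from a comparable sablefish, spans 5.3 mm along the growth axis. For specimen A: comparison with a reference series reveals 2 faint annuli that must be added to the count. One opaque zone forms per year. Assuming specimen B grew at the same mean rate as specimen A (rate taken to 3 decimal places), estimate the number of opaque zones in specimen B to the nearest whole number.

Specimen A: adjusted count: 33 + 2 = 35 opaque zones.
A: Extension rate ≈ 3.8 / 35 = 0.109 mm per year.
Specimen B: 5.3 mm / 0.109 mm per year = 48.62 years ≈ 49 opaque zones.

49 opaque zones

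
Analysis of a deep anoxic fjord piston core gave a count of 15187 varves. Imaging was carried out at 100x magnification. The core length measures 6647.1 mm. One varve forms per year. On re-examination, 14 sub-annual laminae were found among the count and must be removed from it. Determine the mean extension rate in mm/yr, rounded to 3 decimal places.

0.438 mm/yr

Adjusted count: 15187 − 14 = 15173 varves.
6647.1 mm over 15173 years gives 6647.1 / 15173 ≈ 0.438 mm/yr.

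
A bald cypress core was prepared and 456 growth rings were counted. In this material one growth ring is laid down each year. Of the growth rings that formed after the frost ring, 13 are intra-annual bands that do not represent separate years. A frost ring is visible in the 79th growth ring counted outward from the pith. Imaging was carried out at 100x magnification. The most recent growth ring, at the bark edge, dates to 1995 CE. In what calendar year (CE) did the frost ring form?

The frost ring sits at growth ring 79 from the pith, so 456 − 79 = 377 growth rings formed after it.
Removing the 13 false growth rings leaves 377 − 13 = 364 true growth rings beyond the frost ring.
The growth ring at the bark edge is 1995 CE, so the frost ring dates to 1995 − 364 = 1631 CE.

1631 CE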